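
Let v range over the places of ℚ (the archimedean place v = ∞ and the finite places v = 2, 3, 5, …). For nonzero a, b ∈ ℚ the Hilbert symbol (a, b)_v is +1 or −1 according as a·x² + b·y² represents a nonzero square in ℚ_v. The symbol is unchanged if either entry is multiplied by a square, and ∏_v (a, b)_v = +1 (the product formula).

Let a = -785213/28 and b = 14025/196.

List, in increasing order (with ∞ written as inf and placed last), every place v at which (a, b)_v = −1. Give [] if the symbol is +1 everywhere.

(a, b) ≡ (-19019, 561) mod (ℚ^×)²; places V = {2, 3, 5, 7, 11, 13, 17, 19, ∞}.
(a,b)_13: α=1, u≡5; β=0, v≡11 (mod 13); (5|13)=-1, (11|13)=-1; sign (−1)^0·-1^0·-1^1 = -1.
(a,b)_17: α=2, u≡8; β=1, v≡1 (mod 17); (8|17)=+1, (1|17)=+1; sign (−1)^0·+1^1·+1^2 = +1.
(a,b)_11: α=1, u≡3; β=1, v≡6 (mod 11); (3|11)=+1, (6|11)=-1; sign (−1)^1·+1^1·-1^1 = +1.
(a,b)_3: α=0, u≡1; β=1, v≡1 (mod 3); (1|3)=+1, (1|3)=+1; sign (−1)^0·+1^1·+1^0 = +1.
(a,b)_2: α=-2, β=-2; u≡5, v≡1 (mod 8); ε(u)ε(v)=0·0, αω(v)=-2·0, βω(u)=-2·1; sum ≡ 0  ⇒  +1.
(a,b)_∞: sgn(-19019)=−, sgn(561)=+, so +1.
(a,b)_5: α=0, u≡4; β=2, v≡1 (mod 5); (4|5)=+1, (1|5)=+1; sign (−1)^0·+1^2·+1^0 = +1.
(a,b)_19: α=1, u≡4; β=0, v≡10 (mod 19); (4|19)=+1, (10|19)=-1; sign (−1)^0·+1^0·-1^1 = -1.
(a,b)_7: α=-1, u≡3; β=-2, v≡1 (mod 7); (3|7)=-1, (1|7)=+1; sign (−1)^0·-1^-2·+1^-1 = +1.
(-19019, 561 / ℚ) ramifies at {13, 19}: a division algebra.

[13, 19]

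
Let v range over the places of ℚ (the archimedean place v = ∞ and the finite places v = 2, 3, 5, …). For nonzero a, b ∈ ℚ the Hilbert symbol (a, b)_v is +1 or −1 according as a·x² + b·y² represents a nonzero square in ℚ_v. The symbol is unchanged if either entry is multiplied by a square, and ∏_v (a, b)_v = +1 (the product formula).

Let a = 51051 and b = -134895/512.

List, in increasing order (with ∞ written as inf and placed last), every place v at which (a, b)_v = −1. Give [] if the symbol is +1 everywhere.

[2, 3, 11, 17]

Mod squares: a ≡ 51051, b ≡ -510. Check v ∈ {∞, 2, 3, 5, 7, 11, 13, 17, 23}.
v=11: a=11^1·(≡10), b=11^0·(≡7) mod 11; (10|11)=-1, (7|11)=-1; (−1)^{1·0·5}·(-1)^0·(-1)^1 = -1.
v=13: a=13^1·(≡1), b=13^0·(≡9) mod 13; (1|13)=+1, (9|13)=+1; (−1)^{1·0·6}·(+1)^0·(+1)^1 = +1.
v=5: a=5^0·(≡1), b=5^1·(≡3) mod 5; (1|5)=+1, (3|5)=-1; (−1)^{0·1·2}·(+1)^1·(-1)^0 = +1.
v=∞: 51051 > 0 and -510 < 0  ⇒  (a,b)_∞ = +1.
v=17: a=17^1·(≡11), b=17^1·(≡2) mod 17; (11|17)=-1, (2|17)=+1; (−1)^{1·1·8}·(-1)^1·(+1)^1 = -1.
v=2: v_2(a)=0, v_2(b)=-9; units ≡ 3, 1 (mod 8); ε·ε+αω+βω = 1·0+0·0+-9·1 ≡ 1  ⇒  (a,b)_2 = -1.
v=7: a=7^1·(≡6), b=7^0·(≡2) mod 7; (6|7)=-1, (2|7)=+1; (−1)^{1·0·3}·(-1)^0·(+1)^1 = +1.
v=23: a=23^0·(≡14), b=23^2·(≡15) mod 23; (14|23)=-1, (15|23)=-1; (−1)^{0·2·11}·(-1)^2·(-1)^0 = +1.
v=3: a=3^1·(≡1), b=3^1·(≡1) mod 3; (1|3)=+1, (1|3)=+1; (−1)^{1·1·1}·(+1)^1·(+1)^1 = -1.
(51051, -510 / ℚ) ramifies at {2, 3, 11, 17}: a division algebra.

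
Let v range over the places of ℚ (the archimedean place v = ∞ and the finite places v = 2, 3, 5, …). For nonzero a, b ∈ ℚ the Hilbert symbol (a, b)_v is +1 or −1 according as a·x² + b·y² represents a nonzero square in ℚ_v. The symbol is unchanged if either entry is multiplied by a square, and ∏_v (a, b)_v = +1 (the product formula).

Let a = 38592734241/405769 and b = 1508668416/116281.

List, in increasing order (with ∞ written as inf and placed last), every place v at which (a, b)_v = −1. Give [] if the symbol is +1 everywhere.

Mod squares: a ≡ 202089, b ≡ 2021. Check v ∈ {∞, 2, 3, 7, 11, 13, 19, 23, 31, 41, 43, 47, 53}.
v=47: a=47^0·(≡16), b=47^1·(≡38) mod 47; (16|47)=+1, (38|47)=-1; (−1)^{0·1·23}·(+1)^1·(-1)^0 = +1.
v=2: v_2(a)=0, v_2(b)=10; units ≡ 1, 5 (mod 8); ε·ε+αω+βω = 0·0+0·1+10·0 ≡ 0  ⇒  (a,b)_2 = +1.
v=23: a=23^2·(≡5), b=23^0·(≡10) mod 23; (5|23)=-1, (10|23)=-1; (−1)^{2·0·11}·(-1)^0·(-1)^2 = +1.
v=13: a=13^-2·(≡1), b=13^0·(≡11) mod 13; (1|13)=+1, (11|13)=-1; (−1)^{-2·0·6}·(+1)^0·(-1)^-2 = +1.
v=31: a=31^1·(≡5), b=31^-2·(≡30) mod 31; (5|31)=+1, (30|31)=-1; (−1)^{1·-2·15}·(+1)^-2·(-1)^1 = -1.
v=19: a=19^2·(≡16), b=19^0·(≡16) mod 19; (16|19)=+1, (16|19)=+1; (−1)^{2·0·9}·(+1)^0·(+1)^2 = +1.
v=43: a=43^0·(≡3), b=43^1·(≡31) mod 43; (3|43)=-1, (31|43)=+1; (−1)^{0·1·21}·(-1)^1·(+1)^0 = -1.
v=3: a=3^1·(≡1), b=3^6·(≡2) mod 3; (1|3)=+1, (2|3)=-1; (−1)^{1·6·1}·(+1)^6·(-1)^1 = -1.
v=41: a=41^1·(≡5), b=41^0·(≡38) mod 41; (5|41)=+1, (38|41)=-1; (−1)^{1·0·20}·(+1)^0·(-1)^1 = -1.
v=11: a=11^0·(≡6), b=11^-2·(≡6) mod 11; (6|11)=-1, (6|11)=-1; (−1)^{0·-2·5}·(-1)^-2·(-1)^0 = +1.
v=53: a=53^1·(≡23), b=53^0·(≡10) mod 53; (23|53)=-1, (10|53)=+1; (−1)^{1·0·26}·(-1)^0·(+1)^1 = +1.
v=∞: 202089 > 0 and 2021 > 0  ⇒  (a,b)_∞ = +1.
v=7: a=7^-4·(≡5), b=7^0·(≡6) mod 7; (5|7)=-1, (6|7)=-1; (−1)^{-4·0·3}·(-1)^0·(-1)^-4 = +1.
Ram(202089, 2021) = {3, 31, 41, 43}; no ℚ_3-point on the conic.

[3, 31, 41, 43]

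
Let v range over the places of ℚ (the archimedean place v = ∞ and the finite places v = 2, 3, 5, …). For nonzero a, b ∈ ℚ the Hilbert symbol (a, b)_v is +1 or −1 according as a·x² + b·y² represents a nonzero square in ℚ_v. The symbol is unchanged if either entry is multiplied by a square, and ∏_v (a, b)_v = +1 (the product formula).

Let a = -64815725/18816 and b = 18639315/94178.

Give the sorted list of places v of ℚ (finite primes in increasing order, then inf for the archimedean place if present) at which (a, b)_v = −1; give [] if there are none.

(a, b) ≡ (-174, 870) mod (ℚ^×)²; places V = {2, 3, 5, 7, 13, 23, 29, 31, ∞}.
(a,b)_3: α=-1, u≡2; β=5, v≡2 (mod 3); (2|3)=-1, (2|3)=-1; sign (−1)^1·-1^5·-1^-1 = -1.
(a,b)_13: α=2, u≡8; β=0, v≡1 (mod 13); (8|13)=-1, (1|13)=+1; sign (−1)^0·-1^0·+1^2 = +1.
(a,b)_∞: sgn(-174)=−, sgn(870)=+, so +1.
(a,b)_5: α=2, u≡1; β=1, v≡1 (mod 5); (1|5)=+1, (1|5)=+1; sign (−1)^0·+1^1·+1^2 = +1.
(a,b)_2: α=-7, β=-1; u≡1, v≡3 (mod 8); ε(u)ε(v)=0·1, αω(v)=-7·1, βω(u)=-1·0; sum ≡ 1  ⇒  -1.
(a,b)_31: α=0, u≡26; β=-2, v≡20 (mod 31); (26|31)=-1, (20|31)=+1; sign (−1)^0·-1^-2·+1^0 = +1.
(a,b)_7: α=-2, u≡2; β=-2, v≡4 (mod 7); (2|7)=+1, (4|7)=+1; sign (−1)^0·+1^-2·+1^-2 = +1.
(a,b)_29: α=1, u≡28; β=1, v≡16 (mod 29); (28|29)=+1, (16|29)=+1; sign (−1)^0·+1^1·+1^1 = +1.
(a,b)_23: α=2, u≡21; β=2, v≡10 (mod 23); (21|23)=-1, (10|23)=-1; sign (−1)^0·-1^2·-1^2 = +1.
|Ram(-174, 870)| = 2, even; anisotropic at {2, 3}.

[2, 3]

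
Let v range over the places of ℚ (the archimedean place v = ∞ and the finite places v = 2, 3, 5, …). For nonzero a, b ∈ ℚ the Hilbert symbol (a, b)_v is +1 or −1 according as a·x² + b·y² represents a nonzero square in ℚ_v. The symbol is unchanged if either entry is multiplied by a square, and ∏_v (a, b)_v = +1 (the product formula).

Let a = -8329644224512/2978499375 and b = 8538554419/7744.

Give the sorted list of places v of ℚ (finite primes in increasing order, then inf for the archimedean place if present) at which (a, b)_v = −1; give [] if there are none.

(a, b) ≡ (-23693, 19) mod (ℚ^×)²; places V = {2, 3, 5, 11, 13, 17, 19, 23, 29, 31, 43, ∞}.
(a,b)_23: α=4, u≡11; β=0, v≡5 (mod 23); (11|23)=-1, (5|23)=-1; sign (−1)^0·-1^0·-1^4 = +1.
(a,b)_∞: sgn(-23693)=−, sgn(19)=+, so +1.
(a,b)_31: α=-2, u≡23; β=0, v≡19 (mod 31); (23|31)=-1, (19|31)=+1; sign (−1)^0·-1^0·+1^-2 = +1.
(a,b)_29: α=-1, u≡13; β=2, v≡17 (mod 29); (13|29)=+1, (17|29)=-1; sign (−1)^0·+1^2·-1^-1 = -1.
(a,b)_17: α=0, u≡10; β=2, v≡8 (mod 17); (10|17)=-1, (8|17)=+1; sign (−1)^0·-1^2·+1^0 = +1.
(a,b)_2: α=12, β=-6; u≡3, v≡3 (mod 8); ε(u)ε(v)=1·1, αω(v)=12·1, βω(u)=-6·1; sum ≡ 1  ⇒  -1.
(a,b)_11: α=0, u≡1; β=-2, v≡6 (mod 11); (1|11)=+1, (6|11)=-1; sign (−1)^0·+1^-2·-1^0 = +1.
(a,b)_3: α=-2, u≡1; β=0, v≡1 (mod 3); (1|3)=+1, (1|3)=+1; sign (−1)^0·+1^0·+1^-2 = +1.
(a,b)_5: α=-4, u≡2; β=0, v≡1 (mod 5); (2|5)=-1, (1|5)=+1; sign (−1)^0·-1^0·+1^-4 = +1.
(a,b)_19: α=-1, u≡9; β=1, v≡4 (mod 19); (9|19)=+1, (4|19)=+1; sign (−1)^1·+1^1·+1^-1 = -1.
(a,b)_13: α=2, u≡2; β=0, v≡2 (mod 13); (2|13)=-1, (2|13)=-1; sign (−1)^0·-1^0·-1^2 = +1.
(a,b)_43: α=1, u≡39; β=2, v≡8 (mod 43); (39|43)=-1, (8|43)=-1; sign (−1)^0·-1^2·-1^1 = -1.
(-23693, 19 / ℚ) ramifies at {2, 19, 29, 43}: a division algebra.

[2, 19, 29, 43]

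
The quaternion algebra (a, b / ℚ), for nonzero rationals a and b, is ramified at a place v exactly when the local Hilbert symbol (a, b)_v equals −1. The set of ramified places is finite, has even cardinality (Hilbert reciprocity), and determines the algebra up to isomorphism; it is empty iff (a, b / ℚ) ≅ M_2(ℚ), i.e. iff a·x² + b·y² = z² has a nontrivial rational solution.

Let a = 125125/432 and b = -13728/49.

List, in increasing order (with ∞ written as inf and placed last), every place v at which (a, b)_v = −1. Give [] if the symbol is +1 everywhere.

Mod squares: a ≡ 15015, b ≡ -858. Check v ∈ {∞, 2, 3, 5, 7, 11, 13}.
v=2: v_2(a)=-4, v_2(b)=5; units ≡ 7, 3 (mod 8); ε·ε+αω+βω = 1·1+-4·1+5·0 ≡ 1  ⇒  (a,b)_2 = -1.
v=13: a=13^1·(≡6), b=13^1·(≡1) mod 13; (6|13)=-1, (1|13)=+1; (−1)^{1·1·6}·(-1)^1·(+1)^1 = -1.
v=7: a=7^1·(≡5), b=7^-2·(≡6) mod 7; (5|7)=-1, (6|7)=-1; (−1)^{1·-2·3}·(-1)^-2·(-1)^1 = -1.
v=5: a=5^3·(≡3), b=5^0·(≡3) mod 5; (3|5)=-1, (3|5)=-1; (−1)^{3·0·2}·(-1)^0·(-1)^3 = -1.
v=3: a=3^-3·(≡1), b=3^1·(≡2) mod 3; (1|3)=+1, (2|3)=-1; (−1)^{-3·1·1}·(+1)^1·(-1)^-3 = +1.
v=∞: 15015 > 0 and -858 < 0  ⇒  (a,b)_∞ = +1.
v=11: a=11^1·(≡4), b=11^1·(≡10) mod 11; (4|11)=+1, (10|11)=-1; (−1)^{1·1·5}·(+1)^1·(-1)^1 = +1.
(15015, -858 / ℚ) ramifies at {2, 5, 7, 13}: a division algebra.

[2, 5, 7, 13]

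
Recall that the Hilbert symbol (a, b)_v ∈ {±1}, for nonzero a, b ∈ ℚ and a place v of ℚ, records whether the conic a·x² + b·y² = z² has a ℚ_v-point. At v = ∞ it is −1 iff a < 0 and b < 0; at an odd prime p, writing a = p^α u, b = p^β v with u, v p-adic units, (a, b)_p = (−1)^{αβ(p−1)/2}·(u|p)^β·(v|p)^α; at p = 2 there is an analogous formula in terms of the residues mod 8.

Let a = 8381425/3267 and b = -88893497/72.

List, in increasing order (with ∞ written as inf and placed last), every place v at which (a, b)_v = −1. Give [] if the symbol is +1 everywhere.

(a, b) ≡ (1005771, -29986) mod (ℚ^×)²; places V = {2, 3, 5, 7, 11, 13, 17, 29, 37, 41, 47, ∞}.
(a,b)_13: α=1, u≡4; β=0, v≡5 (mod 13); (4|13)=+1, (5|13)=-1; sign (−1)^0·+1^0·-1^1 = -1.
(a,b)_5: α=2, u≡1; β=0, v≡4 (mod 5); (1|5)=+1, (4|5)=+1; sign (−1)^0·+1^0·+1^2 = +1.
(a,b)_11: α=-2, u≡6; β=3, v≡10 (mod 11); (6|11)=-1, (10|11)=-1; sign (−1)^0·-1^3·-1^-2 = -1.
(a,b)_29: α=0, u≡1; β=1, v≡15 (mod 29); (1|29)=+1, (15|29)=-1; sign (−1)^0·+1^1·-1^0 = +1.
(a,b)_2: α=0, β=-3; u≡3, v≡7 (mod 8); ε(u)ε(v)=1·1, αω(v)=0·0, βω(u)=-3·1; sum ≡ 0  ⇒  +1.
(a,b)_17: α=1, u≡14; β=0, v≡16 (mod 17); (14|17)=-1, (16|17)=+1; sign (−1)^0·-1^0·+1^1 = +1.
(a,b)_41: α=1, u≡19; β=0, v≡29 (mod 41); (19|41)=-1, (29|41)=-1; sign (−1)^0·-1^0·-1^1 = -1.
(a,b)_47: α=0, u≡18; β=1, v≡31 (mod 47); (18|47)=+1, (31|47)=-1; sign (−1)^0·+1^1·-1^0 = +1.
(a,b)_3: α=-3, u≡1; β=-2, v≡2 (mod 3); (1|3)=+1, (2|3)=-1; sign (−1)^0·+1^-2·-1^-3 = -1.
(a,b)_∞: sgn(1005771)=+, sgn(-29986)=−, so +1.
(a,b)_37: α=1, u≡1; β=0, v≡36 (mod 37); (1|37)=+1, (36|37)=+1; sign (−1)^0·+1^0·+1^1 = +1.
(a,b)_7: α=0, u≡2; β=2, v≡1 (mod 7); (2|7)=+1, (1|7)=+1; sign (−1)^0·+1^2·+1^0 = +1.
(1005771, -29986 / ℚ) ramifies at {3, 11, 13, 41}: a division algebra.

[3, 11, 13, 41]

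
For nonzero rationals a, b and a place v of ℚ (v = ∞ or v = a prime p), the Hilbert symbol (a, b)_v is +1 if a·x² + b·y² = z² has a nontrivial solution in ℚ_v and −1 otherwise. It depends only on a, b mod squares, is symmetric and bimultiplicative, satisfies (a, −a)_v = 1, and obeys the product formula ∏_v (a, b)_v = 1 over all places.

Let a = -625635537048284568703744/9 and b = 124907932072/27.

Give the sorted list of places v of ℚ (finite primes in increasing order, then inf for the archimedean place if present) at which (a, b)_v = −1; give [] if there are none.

[2, 3, 7, 11, 19, 47]

Mod squares: a ≡ -3619, b ≡ 259504014. Check v ∈ {∞, 2, 3, 7, 11, 17, 19, 37, 47}.
v=47: a=47^3·(≡34), b=47^1·(≡37) mod 47; (34|47)=+1, (37|47)=+1; (−1)^{3·1·23}·(+1)^1·(+1)^3 = -1.
v=7: a=7^3·(≡4), b=7^1·(≡1) mod 7; (4|7)=+1, (1|7)=+1; (−1)^{3·1·3}·(+1)^1·(+1)^3 = -1.
v=19: a=19^4·(≡10), b=19^3·(≡18) mod 19; (10|19)=-1, (18|19)=-1; (−1)^{4·3·9}·(-1)^3·(-1)^4 = -1.
v=3: a=3^-2·(≡2), b=3^-3·(≡1) mod 3; (2|3)=-1, (1|3)=+1; (−1)^{-2·-3·1}·(-1)^-3·(+1)^-2 = -1.
v=∞: -3619 < 0 and 259504014 > 0  ⇒  (a,b)_∞ = +1.
v=17: a=17^2·(≡9), b=17^1·(≡16) mod 17; (9|17)=+1, (16|17)=+1; (−1)^{2·1·8}·(+1)^1·(+1)^2 = +1.
v=2: v_2(a)=8, v_2(b)=3; units ≡ 5, 7 (mod 8); ε·ε+αω+βω = 0·1+8·0+3·1 ≡ 1  ⇒  (a,b)_2 = -1.
v=37: a=37^2·(≡3), b=37^1·(≡23) mod 37; (3|37)=+1, (23|37)=-1; (−1)^{2·1·18}·(+1)^1·(-1)^2 = +1.
v=11: a=11^3·(≡9), b=11^1·(≡5) mod 11; (9|11)=+1, (5|11)=+1; (−1)^{3·1·5}·(+1)^1·(+1)^3 = -1.
Ram(-3619, 259504014) = {2, 3, 7, 11, 19, 47}; no ℚ_2-point on the conic.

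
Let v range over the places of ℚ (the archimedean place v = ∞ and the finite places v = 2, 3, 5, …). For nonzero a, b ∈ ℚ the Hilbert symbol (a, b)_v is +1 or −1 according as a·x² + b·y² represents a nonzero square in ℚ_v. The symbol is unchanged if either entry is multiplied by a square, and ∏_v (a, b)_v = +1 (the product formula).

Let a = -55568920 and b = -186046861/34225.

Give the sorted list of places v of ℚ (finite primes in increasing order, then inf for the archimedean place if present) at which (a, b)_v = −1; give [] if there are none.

[2, 7, 11, 17, 19, inf]

(a, b) ≡ (-48070, -1309) mod (ℚ^×)²; places V = {2, 5, 7, 11, 13, 17, 19, 23, 29, 37, ∞}.
(a,b)_37: α=0, u≡11; β=-2, v≡14 (mod 37); (11|37)=+1, (14|37)=-1; sign (−1)^0·+1^-2·-1^0 = +1.
(a,b)_7: α=0, u≡6; β=1, v≡1 (mod 7); (6|7)=-1, (1|7)=+1; sign (−1)^0·-1^1·+1^0 = -1.
(a,b)_23: α=1, u≡18; β=0, v≡1 (mod 23); (18|23)=+1, (1|23)=+1; sign (−1)^0·+1^0·+1^1 = +1.
(a,b)_13: α=0, u≡9; β=2, v≡4 (mod 13); (9|13)=+1, (4|13)=+1; sign (−1)^0·+1^2·+1^0 = +1.
(a,b)_29: α=0, u≡10; β=2, v≡4 (mod 29); (10|29)=-1, (4|29)=+1; sign (−1)^0·-1^2·+1^0 = +1.
(a,b)_19: α=1, u≡9; β=0, v≡3 (mod 19); (9|19)=+1, (3|19)=-1; sign (−1)^0·+1^0·-1^1 = -1.
(a,b)_11: α=1, u≡8; β=1, v≡10 (mod 11); (8|11)=-1, (10|11)=-1; sign (−1)^1·-1^1·-1^1 = -1.
(a,b)_17: α=2, u≡7; β=1, v≡1 (mod 17); (7|17)=-1, (1|17)=+1; sign (−1)^0·-1^1·+1^2 = -1.
(a,b)_5: α=1, u≡1; β=-2, v≡1 (mod 5); (1|5)=+1, (1|5)=+1; sign (−1)^0·+1^-2·+1^1 = +1.
(a,b)_∞: sgn(-48070)=−, sgn(-1309)=−, so -1.
(a,b)_2: α=3, β=0; u≡5, v≡3 (mod 8); ε(u)ε(v)=0·1, αω(v)=3·1, βω(u)=0·1; sum ≡ 1  ⇒  -1.
Ram(-48070, -1309) = {2, 7, 11, 17, 19, ∞}; no ℚ_2-point on the conic.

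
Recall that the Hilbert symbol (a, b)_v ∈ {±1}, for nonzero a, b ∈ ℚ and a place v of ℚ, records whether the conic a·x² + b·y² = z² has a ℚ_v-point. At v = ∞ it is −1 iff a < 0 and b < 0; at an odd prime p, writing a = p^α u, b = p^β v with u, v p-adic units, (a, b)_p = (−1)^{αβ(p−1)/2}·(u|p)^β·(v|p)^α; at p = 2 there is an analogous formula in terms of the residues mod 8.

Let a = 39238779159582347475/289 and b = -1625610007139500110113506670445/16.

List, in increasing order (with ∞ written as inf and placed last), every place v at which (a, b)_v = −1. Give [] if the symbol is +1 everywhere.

(a, b) ≡ (38019, -107445) mod (ℚ^×)²; places V = {2, 3, 5, 13, 17, 19, 23, 29, ∞}.
(a,b)_23: α=3, u≡19; β=6, v≡10 (mod 23); (19|23)=-1, (10|23)=-1; sign (−1)^0·-1^6·-1^3 = -1.
(a,b)_29: α=3, u≡24; β=5, v≡25 (mod 29); (24|29)=+1, (25|29)=+1; sign (−1)^0·+1^5·+1^3 = +1.
(a,b)_5: α=2, u≡1; β=1, v≡1 (mod 5); (1|5)=+1, (1|5)=+1; sign (−1)^0·+1^1·+1^2 = +1.
(a,b)_13: α=4, u≡7; β=3, v≡9 (mod 13); (7|13)=-1, (9|13)=+1; sign (−1)^0·-1^3·+1^4 = -1.
(a,b)_3: α=3, u≡1; β=9, v≡2 (mod 3); (1|3)=+1, (2|3)=-1; sign (−1)^1·+1^9·-1^3 = +1.
(a,b)_∞: sgn(38019)=+, sgn(-107445)=−, so +1.
(a,b)_17: α=-2, u≡7; β=0, v≡7 (mod 17); (7|17)=-1, (7|17)=-1; sign (−1)^0·-1^0·-1^-2 = +1.
(a,b)_19: α=3, u≡4; β=5, v≡5 (mod 19); (4|19)=+1, (5|19)=+1; sign (−1)^1·+1^5·+1^3 = -1.
(a,b)_2: α=0, β=-4; u≡3, v≡3 (mod 8); ε(u)ε(v)=1·1, αω(v)=0·1, βω(u)=-4·1; sum ≡ 1  ⇒  -1.
|Ram(38019, -107445)| = 4, even; anisotropic at {2, 13, 19, 23}.

[2, 13, 19, 23]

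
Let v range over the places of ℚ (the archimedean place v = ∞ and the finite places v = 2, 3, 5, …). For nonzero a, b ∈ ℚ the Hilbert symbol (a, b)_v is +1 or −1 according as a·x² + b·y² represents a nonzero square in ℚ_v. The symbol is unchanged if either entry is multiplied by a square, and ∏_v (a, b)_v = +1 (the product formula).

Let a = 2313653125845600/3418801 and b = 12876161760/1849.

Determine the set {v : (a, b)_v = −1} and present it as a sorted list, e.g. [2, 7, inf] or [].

[7, 11, 17, 23]

Mod squares: a ≡ 60214, b ≡ 82110. Check v ∈ {∞, 2, 3, 5, 7, 11, 17, 23, 43}.
v=17: a=17^1·(≡12), b=17^1·(≡13) mod 17; (12|17)=-1, (13|17)=+1; (−1)^{1·1·8}·(-1)^1·(+1)^1 = -1.
v=43: a=43^-4·(≡4), b=43^-2·(≡14) mod 43; (4|43)=+1, (14|43)=+1; (−1)^{-4·-2·21}·(+1)^-2·(+1)^-4 = +1.
v=11: a=11^5·(≡8), b=11^2·(≡10) mod 11; (8|11)=-1, (10|11)=-1; (−1)^{5·2·5}·(-1)^2·(-1)^5 = -1.
v=5: a=5^2·(≡4), b=5^1·(≡3) mod 5; (4|5)=+1, (3|5)=-1; (−1)^{2·1·2}·(+1)^1·(-1)^2 = +1.
v=3: a=3^8·(≡1), b=3^5·(≡1) mod 3; (1|3)=+1, (1|3)=+1; (−1)^{8·5·1}·(+1)^5·(+1)^8 = +1.
v=∞: 60214 > 0 and 82110 > 0  ⇒  (a,b)_∞ = +1.
v=2: v_2(a)=5, v_2(b)=5; units ≡ 3, 7 (mod 8); ε·ε+αω+βω = 1·1+5·0+5·1 ≡ 0  ⇒  (a,b)_2 = +1.
v=23: a=23^1·(≡19), b=23^1·(≡19) mod 23; (19|23)=-1, (19|23)=-1; (−1)^{1·1·11}·(-1)^1·(-1)^1 = -1.
v=7: a=7^1·(≡6), b=7^1·(≡3) mod 7; (6|7)=-1, (3|7)=-1; (−1)^{1·1·3}·(-1)^1·(-1)^1 = -1.
Ram(60214, 82110) = {7, 11, 17, 23}; no ℚ_7-point on the conic.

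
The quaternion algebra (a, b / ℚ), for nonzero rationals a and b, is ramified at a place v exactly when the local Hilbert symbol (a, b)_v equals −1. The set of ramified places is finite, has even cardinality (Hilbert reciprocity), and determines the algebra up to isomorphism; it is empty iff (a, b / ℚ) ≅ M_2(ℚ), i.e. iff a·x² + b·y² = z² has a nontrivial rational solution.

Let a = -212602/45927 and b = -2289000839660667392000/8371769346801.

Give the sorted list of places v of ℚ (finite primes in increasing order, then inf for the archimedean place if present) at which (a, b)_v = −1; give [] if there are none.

[2, 17, 37, inf]

Mod squares: a ≡ -8806, b ≡ -5. Check v ∈ {∞, 2, 3, 5, 7, 13, 17, 37}.
v=5: a=5^0·(≡4), b=5^3·(≡4) mod 5; (4|5)=+1, (4|5)=+1; (−1)^{0·3·2}·(+1)^3·(+1)^0 = +1.
v=2: v_2(a)=1, v_2(b)=12; units ≡ 5, 3 (mod 8); ε·ε+αω+βω = 0·1+1·1+12·1 ≡ 1  ⇒  (a,b)_2 = -1.
v=∞: -8806 < 0 and -5 < 0  ⇒  (a,b)_∞ = -1.
v=37: a=37^1·(≡10), b=37^4·(≡6) mod 37; (10|37)=+1, (6|37)=-1; (−1)^{1·4·18}·(+1)^4·(-1)^1 = -1.
v=17: a=17^1·(≡4), b=17^4·(≡10) mod 17; (4|17)=+1, (10|17)=-1; (−1)^{1·4·8}·(+1)^4·(-1)^1 = -1.
v=3: a=3^-8·(≡2), b=3^-20·(≡1) mod 3; (2|3)=-1, (1|3)=+1; (−1)^{-8·-20·1}·(-1)^-20·(+1)^-8 = +1.
v=7: a=7^-1·(≡1), b=7^-4·(≡4) mod 7; (1|7)=+1, (4|7)=+1; (−1)^{-1·-4·3}·(+1)^-4·(+1)^-1 = +1.
v=13: a=13^2·(≡5), b=13^4·(≡6) mod 13; (5|13)=-1, (6|13)=-1; (−1)^{2·4·6}·(-1)^4·(-1)^2 = +1.
Ram(-8806, -5) = {2, 17, 37, ∞}; no ℚ_2-point on the conic.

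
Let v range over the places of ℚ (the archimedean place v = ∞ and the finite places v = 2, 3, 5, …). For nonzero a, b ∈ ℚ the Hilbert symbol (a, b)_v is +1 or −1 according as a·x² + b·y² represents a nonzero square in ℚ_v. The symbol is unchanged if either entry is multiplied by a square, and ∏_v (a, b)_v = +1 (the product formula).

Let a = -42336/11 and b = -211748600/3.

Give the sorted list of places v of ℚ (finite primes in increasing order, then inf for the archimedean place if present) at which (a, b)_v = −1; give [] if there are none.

(a, b) ≡ (-66, -129642) mod (ℚ^×)²; places V = {2, 3, 5, 7, 11, 17, 31, 41, ∞}.
(a,b)_∞: sgn(-66)=−, sgn(-129642)=−, so -1.
(a,b)_31: α=0, u≡15; β=1, v≡11 (mod 31); (15|31)=-1, (11|31)=-1; sign (−1)^0·-1^1·-1^0 = -1.
(a,b)_7: α=2, u≡1; β=2, v≡5 (mod 7); (1|7)=+1, (5|7)=-1; sign (−1)^0·+1^2·-1^2 = +1.
(a,b)_3: α=3, u≡2; β=-1, v≡1 (mod 3); (2|3)=-1, (1|3)=+1; sign (−1)^1·-1^-1·+1^3 = +1.
(a,b)_11: α=-1, u≡3; β=0, v≡1 (mod 11); (3|11)=+1, (1|11)=+1; sign (−1)^0·+1^0·+1^-1 = +1.
(a,b)_5: α=0, u≡4; β=2, v≡2 (mod 5); (4|5)=+1, (2|5)=-1; sign (−1)^0·+1^2·-1^0 = +1.
(a,b)_17: α=0, u≡1; β=1, v≡5 (mod 17); (1|17)=+1, (5|17)=-1; sign (−1)^0·+1^1·-1^0 = +1.
(a,b)_2: α=5, β=3; u≡7, v≡3 (mod 8); ε(u)ε(v)=1·1, αω(v)=5·1, βω(u)=3·0; sum ≡ 0  ⇒  +1.
(a,b)_41: α=0, u≡9; β=1, v≡2 (mod 41); (9|41)=+1, (2|41)=+1; sign (−1)^0·+1^1·+1^0 = +1.
(-66, -129642 / ℚ) ramifies at {31, ∞}: a division algebra.

[31, inf]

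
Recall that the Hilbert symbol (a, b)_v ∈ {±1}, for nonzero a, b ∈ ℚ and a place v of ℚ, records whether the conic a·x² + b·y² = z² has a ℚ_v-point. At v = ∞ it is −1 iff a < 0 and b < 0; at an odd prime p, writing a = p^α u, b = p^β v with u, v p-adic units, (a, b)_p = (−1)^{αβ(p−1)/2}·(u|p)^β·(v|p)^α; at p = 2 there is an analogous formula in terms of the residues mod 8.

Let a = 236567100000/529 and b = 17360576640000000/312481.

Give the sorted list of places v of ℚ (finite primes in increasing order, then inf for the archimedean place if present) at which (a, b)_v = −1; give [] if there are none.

[2, 23]

(a, b) ≡ (3990, 690) mod (ℚ^×)²; places V = {2, 3, 5, 7, 11, 13, 19, 23, 43, ∞}.
(a,b)_7: α=3, u≡6; β=0, v≡1 (mod 7); (6|7)=-1, (1|7)=+1; sign (−1)^0·-1^0·+1^3 = +1.
(a,b)_43: α=0, u≡7; β=-2, v≡39 (mod 43); (7|43)=-1, (39|43)=-1; sign (−1)^0·-1^-2·-1^0 = +1.
(a,b)_11: α=2, u≡7; β=2, v≡6 (mod 11); (7|11)=-1, (6|11)=-1; sign (−1)^0·-1^2·-1^2 = +1.
(a,b)_13: α=0, u≡4; β=-2, v≡10 (mod 13); (4|13)=+1, (10|13)=+1; sign (−1)^0·+1^-2·+1^0 = +1.
(a,b)_19: α=1, u≡17; β=2, v≡16 (mod 19); (17|19)=+1, (16|19)=+1; sign (−1)^0·+1^2·+1^1 = +1.
(a,b)_2: α=5, β=13; u≡3, v≡1 (mod 8); ε(u)ε(v)=1·0, αω(v)=5·0, βω(u)=13·1; sum ≡ 1  ⇒  -1.
(a,b)_∞: sgn(3990)=+, sgn(690)=+, so +1.
(a,b)_5: α=5, u≡3; β=7, v≡2 (mod 5); (3|5)=-1, (2|5)=-1; sign (−1)^0·-1^7·-1^5 = +1.
(a,b)_23: α=-2, u≡22; β=1, v≡10 (mod 23); (22|23)=-1, (10|23)=-1; sign (−1)^0·-1^1·-1^-2 = -1.
(a,b)_3: α=1, u≡1; β=3, v≡2 (mod 3); (1|3)=+1, (2|3)=-1; sign (−1)^1·+1^3·-1^1 = +1.
(3990, 690 / ℚ) ramifies at {2, 23}: a division algebra.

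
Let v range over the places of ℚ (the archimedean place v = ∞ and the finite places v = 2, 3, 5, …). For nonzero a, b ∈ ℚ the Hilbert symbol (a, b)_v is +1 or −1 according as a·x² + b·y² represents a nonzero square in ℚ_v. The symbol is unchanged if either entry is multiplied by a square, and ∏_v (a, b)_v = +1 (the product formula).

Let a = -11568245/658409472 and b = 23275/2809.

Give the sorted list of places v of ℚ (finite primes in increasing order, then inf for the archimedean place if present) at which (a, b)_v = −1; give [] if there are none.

[13, 29]

(a, b) ≡ (-64090, 19) mod (ℚ^×)²; places V = {2, 3, 5, 7, 13, 17, 19, 29, 53, ∞}.
(a,b)_∞: sgn(-64090)=−, sgn(19)=+, so +1.
(a,b)_53: α=0, u≡1; β=-2, v≡8 (mod 53); (1|53)=+1, (8|53)=-1; sign (−1)^0·+1^-2·-1^0 = +1.
(a,b)_2: α=-11, β=0; u≡3, v≡3 (mod 8); ε(u)ε(v)=1·1, αω(v)=-11·1, βω(u)=0·1; sum ≡ 0  ⇒  +1.
(a,b)_29: α=1, u≡13; β=0, v≡3 (mod 29); (13|29)=+1, (3|29)=-1; sign (−1)^0·+1^0·-1^1 = -1.
(a,b)_3: α=-8, u≡2; β=0, v≡1 (mod 3); (2|3)=-1, (1|3)=+1; sign (−1)^0·-1^0·+1^-8 = +1.
(a,b)_7: α=-2, u≡4; β=2, v≡3 (mod 7); (4|7)=+1, (3|7)=-1; sign (−1)^0·+1^2·-1^-2 = +1.
(a,b)_19: α=2, u≡4; β=1, v≡16 (mod 19); (4|19)=+1, (16|19)=+1; sign (−1)^0·+1^1·+1^2 = +1.
(a,b)_13: α=1, u≡4; β=0, v≡5 (mod 13); (4|13)=+1, (5|13)=-1; sign (−1)^0·+1^0·-1^1 = -1.
(a,b)_5: α=1, u≡3; β=2, v≡4 (mod 5); (3|5)=-1, (4|5)=+1; sign (−1)^0·-1^2·+1^1 = +1.
(a,b)_17: α=1, u≡9; β=0, v≡9 (mod 17); (9|17)=+1, (9|17)=+1; sign (−1)^0·+1^0·+1^1 = +1.
Ram(-64090, 19) = {13, 29}; no ℚ_13-point on the conic.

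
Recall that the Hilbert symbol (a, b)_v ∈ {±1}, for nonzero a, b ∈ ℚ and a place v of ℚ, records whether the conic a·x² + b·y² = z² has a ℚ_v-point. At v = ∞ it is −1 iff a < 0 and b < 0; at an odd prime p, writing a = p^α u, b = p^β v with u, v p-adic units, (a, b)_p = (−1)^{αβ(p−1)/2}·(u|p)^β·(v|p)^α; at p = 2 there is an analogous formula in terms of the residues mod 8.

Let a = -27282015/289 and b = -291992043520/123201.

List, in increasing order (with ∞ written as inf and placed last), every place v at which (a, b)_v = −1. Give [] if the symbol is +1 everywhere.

(a, b) ≡ (-336815, -4455445) mod (ℚ^×)²; places V = {2, 3, 5, 13, 17, 23, 31, 41, 43, 53, ∞}.
(a,b)_41: α=1, u≡28; β=0, v≡31 (mod 41); (28|41)=-1, (31|41)=+1; sign (−1)^0·-1^0·+1^1 = +1.
(a,b)_2: α=0, β=16; u≡1, v≡3 (mod 8); ε(u)ε(v)=0·1, αω(v)=0·1, βω(u)=16·0; sum ≡ 0  ⇒  +1.
(a,b)_43: α=0, u≡16; β=1, v≡10 (mod 43); (16|43)=+1, (10|43)=+1; sign (−1)^0·+1^1·+1^0 = +1.
(a,b)_53: α=1, u≡50; β=1, v≡17 (mod 53); (50|53)=-1, (17|53)=+1; sign (−1)^0·-1^1·+1^1 = -1.
(a,b)_17: α=-2, u≡10; β=1, v≡2 (mod 17); (10|17)=-1, (2|17)=+1; sign (−1)^0·-1^1·+1^-2 = -1.
(a,b)_3: α=4, u≡1; β=-6, v≡2 (mod 3); (1|3)=+1, (2|3)=-1; sign (−1)^0·+1^-6·-1^4 = +1.
(a,b)_13: α=0, u≡2; β=-2, v≡5 (mod 13); (2|13)=-1, (5|13)=-1; sign (−1)^0·-1^-2·-1^0 = +1.
(a,b)_∞: sgn(-336815)=−, sgn(-4455445)=−, so -1.
(a,b)_23: α=0, u≡22; β=1, v≡15 (mod 23); (22|23)=-1, (15|23)=-1; sign (−1)^0·-1^1·-1^0 = -1.
(a,b)_31: α=1, u≡18; β=0, v≡13 (mod 31); (18|31)=+1, (13|31)=-1; sign (−1)^0·+1^0·-1^1 = -1.
(a,b)_5: α=1, u≡3; β=1, v≡1 (mod 5); (3|5)=-1, (1|5)=+1; sign (−1)^0·-1^1·+1^1 = -1.
(-336815, -4455445 / ℚ) ramifies at {5, 17, 23, 31, 53, ∞}: a division algebra.

[5, 17, 23, 31, 53, inf]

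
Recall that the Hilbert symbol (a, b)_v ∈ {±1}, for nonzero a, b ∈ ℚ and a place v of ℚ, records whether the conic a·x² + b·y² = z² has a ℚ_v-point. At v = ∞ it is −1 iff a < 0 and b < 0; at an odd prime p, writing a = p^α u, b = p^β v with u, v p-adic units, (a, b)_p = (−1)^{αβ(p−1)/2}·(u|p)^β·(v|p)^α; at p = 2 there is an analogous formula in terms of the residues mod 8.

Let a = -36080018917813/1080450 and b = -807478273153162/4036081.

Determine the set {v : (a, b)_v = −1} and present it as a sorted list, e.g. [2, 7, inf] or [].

(a, b) ≡ (-26, -442) mod (ℚ^×)²; places V = {2, 3, 5, 7, 13, 17, 41, 43, 53, ∞}.
(a,b)_53: α=2, u≡26; β=0, v≡14 (mod 53); (26|53)=-1, (14|53)=-1; sign (−1)^0·-1^0·-1^2 = +1.
(a,b)_3: α=-2, u≡1; β=0, v≡2 (mod 3); (1|3)=+1, (2|3)=-1; sign (−1)^0·+1^0·-1^-2 = +1.
(a,b)_5: α=-2, u≡4; β=0, v≡3 (mod 5); (4|5)=+1, (3|5)=-1; sign (−1)^0·+1^0·-1^-2 = +1.
(a,b)_2: α=-1, β=1; u≡3, v≡3 (mod 8); ε(u)ε(v)=1·1, αω(v)=-1·1, βω(u)=1·1; sum ≡ 1  ⇒  -1.
(a,b)_13: α=1, u≡11; β=1, v≡8 (mod 13); (11|13)=-1, (8|13)=-1; sign (−1)^0·-1^1·-1^1 = +1.
(a,b)_∞: sgn(-26)=−, sgn(-442)=−, so -1.
(a,b)_17: α=2, u≡8; β=3, v≡13 (mod 17); (8|17)=+1, (13|17)=+1; sign (−1)^0·+1^3·+1^2 = +1.
(a,b)_41: α=0, u≡34; β=-2, v≡18 (mod 41); (34|41)=-1, (18|41)=+1; sign (−1)^0·-1^-2·+1^0 = +1.
(a,b)_7: α=-4, u≡2; β=-4, v≡5 (mod 7); (2|7)=+1, (5|7)=-1; sign (−1)^0·+1^-4·-1^-4 = +1.
(a,b)_43: α=4, u≡36; β=6, v≡1 (mod 43); (36|43)=+1, (1|43)=+1; sign (−1)^0·+1^6·+1^4 = +1.
|Ram(-26, -442)| = 2, even; anisotropic at {2, ∞}.

[2, inf]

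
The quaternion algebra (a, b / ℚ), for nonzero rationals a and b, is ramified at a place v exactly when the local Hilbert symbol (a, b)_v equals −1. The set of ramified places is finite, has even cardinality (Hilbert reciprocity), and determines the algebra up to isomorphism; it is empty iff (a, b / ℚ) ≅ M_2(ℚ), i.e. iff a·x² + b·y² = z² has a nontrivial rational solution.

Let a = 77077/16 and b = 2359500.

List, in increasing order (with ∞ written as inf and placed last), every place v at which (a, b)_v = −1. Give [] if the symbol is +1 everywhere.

[5, 13]

Mod squares: a ≡ 13, b ≡ 195. Check v ∈ {∞, 2, 3, 5, 7, 11, 13}.
v=2: v_2(a)=-4, v_2(b)=2; units ≡ 5, 3 (mod 8); ε·ε+αω+βω = 0·1+-4·1+2·1 ≡ 0  ⇒  (a,b)_2 = +1.
v=3: a=3^0·(≡1), b=3^1·(≡2) mod 3; (1|3)=+1, (2|3)=-1; (−1)^{0·1·1}·(+1)^1·(-1)^0 = +1.
v=5: a=5^0·(≡2), b=5^3·(≡1) mod 5; (2|5)=-1, (1|5)=+1; (−1)^{0·3·2}·(-1)^3·(+1)^0 = -1.
v=13: a=13^1·(≡9), b=13^1·(≡7) mod 13; (9|13)=+1, (7|13)=-1; (−1)^{1·1·6}·(+1)^1·(-1)^1 = -1.
v=7: a=7^2·(≡6), b=7^0·(≡3) mod 7; (6|7)=-1, (3|7)=-1; (−1)^{2·0·3}·(-1)^0·(-1)^2 = +1.
v=∞: 13 > 0 and 195 > 0  ⇒  (a,b)_∞ = +1.
v=11: a=11^2·(≡2), b=11^2·(≡8) mod 11; (2|11)=-1, (8|11)=-1; (−1)^{2·2·5}·(-1)^2·(-1)^2 = +1.
Ram(13, 195) = {5, 13}; no ℚ_5-point on the conic.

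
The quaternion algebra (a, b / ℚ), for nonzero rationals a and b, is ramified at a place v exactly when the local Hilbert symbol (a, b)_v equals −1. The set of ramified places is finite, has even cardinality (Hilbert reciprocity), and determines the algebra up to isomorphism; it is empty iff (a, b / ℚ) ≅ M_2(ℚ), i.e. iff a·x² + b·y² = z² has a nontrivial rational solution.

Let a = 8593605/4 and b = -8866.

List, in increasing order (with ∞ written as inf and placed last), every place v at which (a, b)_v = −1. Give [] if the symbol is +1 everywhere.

[2, 13]

(a, b) ≡ (5, -8866) mod (ℚ^×)²; places V = {2, 3, 5, 11, 13, 19, 23, 31, ∞}.
(a,b)_∞: sgn(5)=+, sgn(-8866)=−, so +1.
(a,b)_13: α=0, u≡5; β=1, v≡7 (mod 13); (5|13)=-1, (7|13)=-1; sign (−1)^0·-1^1·-1^0 = -1.
(a,b)_3: α=2, u≡2; β=0, v≡2 (mod 3); (2|3)=-1, (2|3)=-1; sign (−1)^0·-1^0·-1^2 = +1.
(a,b)_5: α=1, u≡4; β=0, v≡4 (mod 5); (4|5)=+1, (4|5)=+1; sign (−1)^0·+1^0·+1^1 = +1.
(a,b)_11: α=0, u≡5; β=1, v≡8 (mod 11); (5|11)=+1, (8|11)=-1; sign (−1)^0·+1^1·-1^0 = +1.
(a,b)_2: α=-2, β=1; u≡5, v≡7 (mod 8); ε(u)ε(v)=0·1, αω(v)=-2·0, βω(u)=1·1; sum ≡ 1  ⇒  -1.
(a,b)_19: α=2, u≡9; β=0, v≡7 (mod 19); (9|19)=+1, (7|19)=+1; sign (−1)^0·+1^0·+1^2 = +1.
(a,b)_31: α=0, u≡16; β=1, v≡24 (mod 31); (16|31)=+1, (24|31)=-1; sign (−1)^0·+1^1·-1^0 = +1.
(a,b)_23: α=2, u≡19; β=0, v≡12 (mod 23); (19|23)=-1, (12|23)=+1; sign (−1)^0·-1^0·+1^2 = +1.
|Ram(5, -8866)| = 2, even; anisotropic at {2, 13}.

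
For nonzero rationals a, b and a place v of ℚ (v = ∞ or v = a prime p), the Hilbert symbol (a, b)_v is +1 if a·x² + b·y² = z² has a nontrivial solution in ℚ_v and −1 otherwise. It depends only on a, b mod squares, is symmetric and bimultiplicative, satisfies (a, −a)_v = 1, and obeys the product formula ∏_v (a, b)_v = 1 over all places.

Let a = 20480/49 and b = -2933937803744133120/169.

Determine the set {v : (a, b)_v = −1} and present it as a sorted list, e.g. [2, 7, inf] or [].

Mod squares: a ≡ 5, b ≡ -1165945. Check v ∈ {∞, 2, 3, 5, 7, 11, 13, 17, 29, 43}.
v=43: a=43^0·(≡2), b=43^1·(≡30) mod 43; (2|43)=-1, (30|43)=-1; (−1)^{0·1·21}·(-1)^1·(-1)^0 = -1.
v=2: v_2(a)=12, v_2(b)=14; units ≡ 5, 7 (mod 8); ε·ε+αω+βω = 0·1+12·0+14·1 ≡ 0  ⇒  (a,b)_2 = +1.
v=3: a=3^0·(≡2), b=3^12·(≡2) mod 3; (2|3)=-1, (2|3)=-1; (−1)^{0·12·1}·(-1)^12·(-1)^0 = +1.
v=11: a=11^0·(≡4), b=11^1·(≡9) mod 11; (4|11)=+1, (9|11)=+1; (−1)^{0·1·5}·(+1)^1·(+1)^0 = +1.
v=7: a=7^-2·(≡5), b=7^0·(≡3) mod 7; (5|7)=-1, (3|7)=-1; (−1)^{-2·0·3}·(-1)^0·(-1)^-2 = +1.
v=13: a=13^0·(≡7), b=13^-2·(≡1) mod 13; (7|13)=-1, (1|13)=+1; (−1)^{0·-2·6}·(-1)^-2·(+1)^0 = +1.
v=17: a=17^0·(≡11), b=17^3·(≡7) mod 17; (11|17)=-1, (7|17)=-1; (−1)^{0·3·8}·(-1)^3·(-1)^0 = -1.
v=29: a=29^0·(≡9), b=29^1·(≡12) mod 29; (9|29)=+1, (12|29)=-1; (−1)^{0·1·14}·(+1)^1·(-1)^0 = +1.
v=5: a=5^1·(≡4), b=5^1·(≡4) mod 5; (4|5)=+1, (4|5)=+1; (−1)^{1·1·2}·(+1)^1·(+1)^1 = +1.
v=∞: 5 > 0 and -1165945 < 0  ⇒  (a,b)_∞ = +1.
Ram(5, -1165945) = {17, 43}; no ℚ_17-point on the conic.

[17, 43]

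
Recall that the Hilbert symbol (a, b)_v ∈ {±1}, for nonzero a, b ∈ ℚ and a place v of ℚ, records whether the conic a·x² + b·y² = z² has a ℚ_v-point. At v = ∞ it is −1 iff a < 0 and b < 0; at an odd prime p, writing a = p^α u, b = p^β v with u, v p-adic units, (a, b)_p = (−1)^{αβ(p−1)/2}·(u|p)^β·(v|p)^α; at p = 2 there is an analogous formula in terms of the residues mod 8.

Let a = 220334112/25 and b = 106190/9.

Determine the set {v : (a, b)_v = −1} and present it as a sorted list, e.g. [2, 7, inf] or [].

[5, 7, 23, 29, 31, 41]

(a, b) ≡ (1530098, 106190) mod (ℚ^×)²; places V = {2, 3, 5, 7, 23, 29, 31, 37, 41, ∞}.
(a,b)_5: α=-2, u≡2; β=1, v≡2 (mod 5); (2|5)=-1, (2|5)=-1; sign (−1)^0·-1^1·-1^-2 = -1.
(a,b)_41: α=0, u≡34; β=1, v≡19 (mod 41); (34|41)=-1, (19|41)=-1; sign (−1)^0·-1^1·-1^0 = -1.
(a,b)_∞: sgn(1530098)=+, sgn(106190)=+, so +1.
(a,b)_3: α=2, u≡2; β=-2, v≡2 (mod 3); (2|3)=-1, (2|3)=-1; sign (−1)^0·-1^-2·-1^2 = +1.
(a,b)_29: α=1, u≡10; β=0, v≡12 (mod 29); (10|29)=-1, (12|29)=-1; sign (−1)^0·-1^0·-1^1 = -1.
(a,b)_7: α=0, u≡3; β=1, v≡4 (mod 7); (3|7)=-1, (4|7)=+1; sign (−1)^0·-1^1·+1^0 = -1.
(a,b)_31: α=1, u≡11; β=0, v≡12 (mod 31); (11|31)=-1, (12|31)=-1; sign (−1)^0·-1^0·-1^1 = -1.
(a,b)_37: α=1, u≡33; β=1, v≡27 (mod 37); (33|37)=+1, (27|37)=+1; sign (−1)^0·+1^1·+1^1 = +1.
(a,b)_2: α=5, β=1; u≡1, v≡7 (mod 8); ε(u)ε(v)=0·1, αω(v)=5·0, βω(u)=1·0; sum ≡ 0  ⇒  +1.
(a,b)_23: α=1, u≡7; β=0, v≡5 (mod 23); (7|23)=-1, (5|23)=-1; sign (−1)^0·-1^0·-1^1 = -1.
|Ram(1530098, 106190)| = 6, even; anisotropic at {5, 7, 23, 29, 31, 41}.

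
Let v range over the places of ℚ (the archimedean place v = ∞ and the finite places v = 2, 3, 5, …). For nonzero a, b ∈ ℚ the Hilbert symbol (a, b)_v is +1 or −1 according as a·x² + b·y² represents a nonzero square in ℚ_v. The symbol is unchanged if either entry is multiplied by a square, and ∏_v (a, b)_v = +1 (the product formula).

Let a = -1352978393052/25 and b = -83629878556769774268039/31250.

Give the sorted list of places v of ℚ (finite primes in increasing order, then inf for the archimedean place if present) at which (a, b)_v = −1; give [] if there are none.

[23, inf]

(a, b) ≡ (-16540887, -203918) mod (ℚ^×)²; places V = {2, 3, 5, 7, 11, 13, 19, 23, 31, 37, ∞}.
(a,b)_37: α=1, u≡6; β=2, v≡21 (mod 37); (6|37)=-1, (21|37)=+1; sign (−1)^0·-1^2·+1^1 = +1.
(a,b)_7: α=0, u≡2; β=2, v≡6 (mod 7); (2|7)=+1, (6|7)=-1; sign (−1)^0·+1^2·-1^0 = +1.
(a,b)_23: α=1, u≡3; β=1, v≡18 (mod 23); (3|23)=+1, (18|23)=+1; sign (−1)^1·+1^1·+1^1 = -1.
(a,b)_31: α=1, u≡15; β=1, v≡16 (mod 31); (15|31)=-1, (16|31)=+1; sign (−1)^1·-1^1·+1^1 = +1.
(a,b)_3: α=1, u≡2; β=4, v≡1 (mod 3); (2|3)=-1, (1|3)=+1; sign (−1)^0·-1^4·+1^1 = +1.
(a,b)_11: α=3, u≡1; β=5, v≡7 (mod 11); (1|11)=+1, (7|11)=-1; sign (−1)^1·+1^5·-1^3 = +1.
(a,b)_13: α=2, u≡10; β=5, v≡11 (mod 13); (10|13)=+1, (11|13)=-1; sign (−1)^0·+1^5·-1^2 = +1.
(a,b)_5: α=-2, u≡3; β=-6, v≡3 (mod 5); (3|5)=-1, (3|5)=-1; sign (−1)^0·-1^-6·-1^-2 = +1.
(a,b)_2: α=2, β=-1; u≡1, v≡1 (mod 8); ε(u)ε(v)=0·0, αω(v)=2·0, βω(u)=-1·0; sum ≡ 0  ⇒  +1.
(a,b)_∞: sgn(-16540887)=−, sgn(-203918)=−, so -1.
(a,b)_19: α=1, u≡17; β=2, v≡7 (mod 19); (17|19)=+1, (7|19)=+1; sign (−1)^0·+1^2·+1^1 = +1.
|Ram(-16540887, -203918)| = 2, even; anisotropic at {23, ∞}.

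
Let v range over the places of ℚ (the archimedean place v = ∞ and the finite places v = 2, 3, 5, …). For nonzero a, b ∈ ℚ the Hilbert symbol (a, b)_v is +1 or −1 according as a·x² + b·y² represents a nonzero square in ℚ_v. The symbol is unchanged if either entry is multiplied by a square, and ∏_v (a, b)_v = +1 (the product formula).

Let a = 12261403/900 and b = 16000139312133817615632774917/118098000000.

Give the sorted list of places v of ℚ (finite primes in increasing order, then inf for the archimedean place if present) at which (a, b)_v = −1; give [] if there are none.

(a, b) ≡ (42427, 874) mod (ℚ^×)²; places V = {2, 3, 5, 7, 11, 13, 17, 19, 23, 29, ∞}.
(a,b)_5: α=-2, u≡3; β=-6, v≡1 (mod 5); (3|5)=-1, (1|5)=+1; sign (−1)^0·-1^-6·+1^-2 = +1.
(a,b)_∞: sgn(42427)=+, sgn(874)=+, so +1.
(a,b)_2: α=-2, β=-7; u≡3, v≡5 (mod 8); ε(u)ε(v)=1·0, αω(v)=-2·1, βω(u)=-7·1; sum ≡ 1  ⇒  -1.
(a,b)_13: α=0, u≡8; β=2, v≡1 (mod 13); (8|13)=-1, (1|13)=+1; sign (−1)^0·-1^2·+1^0 = +1.
(a,b)_11: α=1, u≡6; β=4, v≡1 (mod 11); (6|11)=-1, (1|11)=+1; sign (−1)^0·-1^4·+1^1 = +1.
(a,b)_19: α=1, u≡3; β=3, v≡12 (mod 19); (3|19)=-1, (12|19)=-1; sign (−1)^1·-1^3·-1^1 = -1.
(a,b)_7: α=1, u≡3; β=4, v≡6 (mod 7); (3|7)=-1, (6|7)=-1; sign (−1)^0·-1^4·-1^1 = -1.
(a,b)_29: α=1, u≡16; β=4, v≡1 (mod 29); (16|29)=+1, (1|29)=+1; sign (−1)^0·+1^4·+1^1 = +1.
(a,b)_3: α=-2, u≡1; β=-10, v≡1 (mod 3); (1|3)=+1, (1|3)=+1; sign (−1)^0·+1^-10·+1^-2 = +1.
(a,b)_17: α=2, u≡5; β=6, v≡10 (mod 17); (5|17)=-1, (10|17)=-1; sign (−1)^0·-1^6·-1^2 = +1.
(a,b)_23: α=0, u≡19; β=1, v≡11 (mod 23); (19|23)=-1, (11|23)=-1; sign (−1)^0·-1^1·-1^0 = -1.
|Ram(42427, 874)| = 4, even; anisotropic at {2, 7, 19, 23}.

[2, 7, 19, 23]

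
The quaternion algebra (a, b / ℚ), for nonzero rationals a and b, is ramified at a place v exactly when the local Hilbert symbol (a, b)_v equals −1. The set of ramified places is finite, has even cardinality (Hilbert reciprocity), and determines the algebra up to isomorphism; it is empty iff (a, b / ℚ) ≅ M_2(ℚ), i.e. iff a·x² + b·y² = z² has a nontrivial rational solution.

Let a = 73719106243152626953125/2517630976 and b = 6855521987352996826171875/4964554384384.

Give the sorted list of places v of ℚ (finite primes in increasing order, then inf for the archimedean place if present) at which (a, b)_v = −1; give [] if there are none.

Mod squares: a ≡ 429, b ≡ 1235. Check v ∈ {∞, 2, 3, 5, 7, 11, 13, 17, 19, 29, 37}.
v=7: a=7^-4·(≡4), b=7^-8·(≡6) mod 7; (4|7)=+1, (6|7)=-1; (−1)^{-4·-8·3}·(+1)^-8·(-1)^-4 = +1.
v=29: a=29^0·(≡20), b=29^-2·(≡2) mod 29; (20|29)=+1, (2|29)=-1; (−1)^{0·-2·14}·(+1)^-2·(-1)^0 = +1.
v=19: a=19^2·(≡4), b=19^3·(≡13) mod 19; (4|19)=+1, (13|19)=-1; (−1)^{2·3·9}·(+1)^3·(-1)^2 = +1.
v=2: v_2(a)=-20, v_2(b)=-10; units ≡ 5, 3 (mod 8); ε·ε+αω+βω = 0·1+-20·1+-10·1 ≡ 0  ⇒  (a,b)_2 = +1.
v=13: a=13^3·(≡6), b=13^5·(≡10) mod 13; (6|13)=-1, (10|13)=+1; (−1)^{3·5·6}·(-1)^5·(+1)^3 = -1.
v=3: a=3^7·(≡2), b=3^6·(≡2) mod 3; (2|3)=-1, (2|3)=-1; (−1)^{7·6·1}·(-1)^6·(-1)^7 = -1.
v=11: a=11^1·(≡6), b=11^2·(≡4) mod 11; (6|11)=-1, (4|11)=+1; (−1)^{1·2·5}·(-1)^2·(+1)^1 = +1.
v=∞: 429 > 0 and 1235 > 0  ⇒  (a,b)_∞ = +1.
v=17: a=17^2·(≡15), b=17^0·(≡6) mod 17; (15|17)=+1, (6|17)=-1; (−1)^{2·0·8}·(+1)^0·(-1)^2 = +1.
v=37: a=37^2·(≡23), b=37^0·(≡18) mod 37; (23|37)=-1, (18|37)=-1; (−1)^{2·0·18}·(-1)^0·(-1)^2 = +1.
v=5: a=5^10·(≡4), b=5^15·(≡2) mod 5; (4|5)=+1, (2|5)=-1; (−1)^{10·15·2}·(+1)^15·(-1)^10 = +1.
(429, 1235 / ℚ) ramifies at {3, 13}: a division algebra.

[3, 13]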